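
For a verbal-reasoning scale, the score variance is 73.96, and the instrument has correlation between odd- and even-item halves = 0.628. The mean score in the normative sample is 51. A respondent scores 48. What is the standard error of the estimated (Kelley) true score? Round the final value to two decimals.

SD = √73.96 = 8.600
Spearman-Brown: r = 2(0.628) / (1 + 0.628) = 1.256 / 1.628 ≈ 0.771
SE_est = 8.600·√(0.771·0.229) ≈ 3.611

3.61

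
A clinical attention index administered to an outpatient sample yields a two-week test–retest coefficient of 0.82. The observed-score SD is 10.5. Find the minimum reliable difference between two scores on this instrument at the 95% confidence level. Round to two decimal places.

12.35

SEM = 10.500*√(1 − 0.820) ≈ 4.455
SE_diff = √2 * SEM ≈ 6.300
Smallest detectable difference = 1.96*6.300 ≈ 12.348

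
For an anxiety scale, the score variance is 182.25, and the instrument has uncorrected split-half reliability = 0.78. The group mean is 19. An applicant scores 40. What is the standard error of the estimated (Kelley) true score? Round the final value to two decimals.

4.44

SD = √182.25 ≈ 13.5000
r_full = 2·0.78 / (1 + 0.78) ≈ 0.8764
SE_est = SD × √(r(1 − r)) = 13.5000 × √0.1083 ≈ 13.5000 × 0.3291 ≈ 4.4431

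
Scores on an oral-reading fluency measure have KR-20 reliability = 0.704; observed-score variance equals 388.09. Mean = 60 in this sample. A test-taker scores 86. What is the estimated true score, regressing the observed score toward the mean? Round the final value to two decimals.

78.30

T̂ = r·X + (1 − r)·M = 0.70400×86 + 0.29600×60 = 60.54400 + 17.76000 ≈ 78.30400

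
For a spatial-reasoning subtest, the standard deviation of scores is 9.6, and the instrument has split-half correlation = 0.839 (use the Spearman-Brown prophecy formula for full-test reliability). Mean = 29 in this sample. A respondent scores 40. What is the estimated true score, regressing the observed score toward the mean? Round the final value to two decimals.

39.04

Spearman-Brown: r = 2(0.839) / (1 + 0.839) = 1.6780 / 1.8390 ≈ 0.9125
T̂ = 0.9125(40) + 0.0875(29) ≈ 39.0370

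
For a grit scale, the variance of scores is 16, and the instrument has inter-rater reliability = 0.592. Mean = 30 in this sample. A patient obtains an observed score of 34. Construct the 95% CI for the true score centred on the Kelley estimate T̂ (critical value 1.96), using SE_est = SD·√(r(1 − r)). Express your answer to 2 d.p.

SD = √16 = 4.0000
T̂ = r·X + (1 − r)·M = 0.5920×34 + 0.4080×30 = 20.1280 + 12.2400 ≃ 32.3680
SE_est = SD × √(r(1 − r)) = 4.0000 × √0.2415 ≃ 4.0000 × 0.4915 ≃ 1.9659
95% CI: 32.3680 ± 3.8531 ≃ (28.5149, 36.2211)

[28.51, 36.22]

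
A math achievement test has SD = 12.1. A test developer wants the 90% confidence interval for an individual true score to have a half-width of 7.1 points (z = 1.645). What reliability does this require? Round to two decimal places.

SEM needed = half-width / z = 7.1/1.645 ≈ 4.3161
Required reliability = 1 − (SEM/SD)² = 1 − 0.1272 ≈ 0.8728

0.87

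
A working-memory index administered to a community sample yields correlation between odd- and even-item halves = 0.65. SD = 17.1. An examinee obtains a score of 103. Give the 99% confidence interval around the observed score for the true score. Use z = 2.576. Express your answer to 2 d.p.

Full-length reliability (Spearman-Brown) = 2(0.65)/(1+0.65) ≈ 0.788
SEM = 17.100·√(1 − 0.788) ≈ 7.876
Half-width = 2.576·7.876 ≈ 20.288
Interval: (82.712, 123.288)

[82.71, 123.29]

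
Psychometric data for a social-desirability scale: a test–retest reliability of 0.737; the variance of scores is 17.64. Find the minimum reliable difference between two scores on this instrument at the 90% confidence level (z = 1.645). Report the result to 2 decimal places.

5.01

σ = 17.64^(1/2) = 4.20000
SEM = 4.20000 * √(1 − 0.73700) = 4.20000 * √0.26300 ≈ 4.20000 * 0.51284 ≈ 2.15391
SE_diff = SEM * √2 ≈ 2.15391 * 1.41421 ≈ 3.04609
Smallest detectable difference = 1.645*3.04609 ≈ 5.01081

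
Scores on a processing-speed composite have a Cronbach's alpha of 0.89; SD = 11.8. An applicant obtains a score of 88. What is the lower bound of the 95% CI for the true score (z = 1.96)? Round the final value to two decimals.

SEM = 11.800 · √(1 − 0.890) = 11.800 · √0.110 ≈ 11.800 · 0.332 ≈ 3.914
Half-width = 1.96·3.914 ≈ 7.671
Lower limit = 88 − 7.671 ≈ 80.329

80.33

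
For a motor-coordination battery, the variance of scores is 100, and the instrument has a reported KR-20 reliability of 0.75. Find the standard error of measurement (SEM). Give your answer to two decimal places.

5.00

SD = √100 = 10.0000
The standard error of measurement is 10.0000·√(1 − 0.7500) ≈ 10.0000·0.5000 ≈ 5.0000.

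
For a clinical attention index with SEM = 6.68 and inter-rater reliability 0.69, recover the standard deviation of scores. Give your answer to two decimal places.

SD = 6.68 / √(1 − 0.69) ≈ 11.9976

12.00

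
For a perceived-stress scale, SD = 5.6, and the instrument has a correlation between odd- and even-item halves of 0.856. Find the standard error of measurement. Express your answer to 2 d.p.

Spearman-Brown: r = 2(0.856) / (1 + 0.856) = 1.7120 / 1.8560 ≈ 0.9224
SEM = 5.6000 · √(1 − 0.9224) = 5.6000 · √0.0776 ≈ 5.6000 · 0.2785 ≈ 1.5598

1.56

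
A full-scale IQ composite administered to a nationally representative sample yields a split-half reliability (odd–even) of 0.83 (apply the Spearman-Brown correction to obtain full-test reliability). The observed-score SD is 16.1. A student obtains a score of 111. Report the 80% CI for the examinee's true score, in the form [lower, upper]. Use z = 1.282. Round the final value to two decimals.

[104.71, 117.29]

Spearman-Brown: r = 2(0.83) / (1 + 0.83) = 1.66000 / 1.83000 ≈ 0.90710
SEM = 16.10000 × √(1 − 0.90710) = 16.10000 × √0.09290 ≈ 16.10000 × 0.30479 ≈ 4.90710
Margin = 1.282 × 4.90710 ≈ 6.29090
80% CI: 111 ± 6.29090 = [104.70910, 117.29090]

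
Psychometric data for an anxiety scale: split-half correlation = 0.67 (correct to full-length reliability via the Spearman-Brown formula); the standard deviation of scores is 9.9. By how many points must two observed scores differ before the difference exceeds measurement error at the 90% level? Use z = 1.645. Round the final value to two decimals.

r_full = 2·0.67 / (1 + 0.67) ≈ 0.802
The standard error of measurement is 9.900·√(1 − 0.802) ≈ 9.900·0.445 ≈ 4.401.
SE_diff = SEM · √2 ≈ 4.401 · 1.414 ≈ 6.224
Smallest detectable difference = 1.645·6.224 ≈ 10.238

10.24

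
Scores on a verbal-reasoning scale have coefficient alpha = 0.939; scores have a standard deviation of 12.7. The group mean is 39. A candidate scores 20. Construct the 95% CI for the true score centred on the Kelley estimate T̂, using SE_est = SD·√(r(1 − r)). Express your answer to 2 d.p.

[15.20, 27.12]

T̂ = r·X + (1 − r)·M = 0.93900*20 + 0.06100*39 = 18.78000 + 2.37900 ≃ 21.15900
SE_est = SD * √(r(1 − r)) = 12.70000 * √0.05728 ≃ 12.70000 * 0.23933 ≃ 3.03950
CI = 21.15900 ± 1.96 * 3.03950 → [15.20159, 27.11641]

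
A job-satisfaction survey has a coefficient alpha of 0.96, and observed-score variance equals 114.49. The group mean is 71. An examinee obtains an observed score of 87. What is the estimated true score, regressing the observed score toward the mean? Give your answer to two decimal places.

86.36

T̂ = r·X + (1 − r)·M = 0.960·87 + 0.040·71 = 83.520 + 2.840 ≈ 86.360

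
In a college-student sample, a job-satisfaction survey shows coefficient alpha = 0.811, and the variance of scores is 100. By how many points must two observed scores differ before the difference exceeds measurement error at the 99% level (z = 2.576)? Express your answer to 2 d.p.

SD = √100 ≈ 10.0000
The standard error of measurement is 10.0000×√(1 − 0.8110) ≈ 10.0000×0.4347 ≈ 4.3474.
SE_diff = SEM × √2 ≈ 4.3474 × 1.4142 ≈ 6.1482
Minimum reliable difference = 2.576 × SE_diff ≈ 2.576 × 6.1482 ≈ 15.8377

15.84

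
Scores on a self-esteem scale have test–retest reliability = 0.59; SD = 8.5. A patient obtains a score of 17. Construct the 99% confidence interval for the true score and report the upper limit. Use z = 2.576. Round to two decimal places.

SEM = 8.5000 * √(1 − 0.5900) = 8.5000 * √0.4100 ≃ 8.5000 * 0.6403 ≃ 5.4427
Margin = 2.576 * 5.4427 ≃ 14.0203
Upper bound: 17 + 14.0203 = 31.0203

31.02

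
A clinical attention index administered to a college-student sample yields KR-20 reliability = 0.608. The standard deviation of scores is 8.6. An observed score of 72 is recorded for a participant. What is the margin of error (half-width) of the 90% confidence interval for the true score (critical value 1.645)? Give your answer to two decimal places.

8.86

The standard error of measurement is 8.6000·√(1 − 0.6080) ≃ 8.6000·0.6261 ≃ 5.3845.
Half-width = 1.645·5.3845 ≃ 8.8574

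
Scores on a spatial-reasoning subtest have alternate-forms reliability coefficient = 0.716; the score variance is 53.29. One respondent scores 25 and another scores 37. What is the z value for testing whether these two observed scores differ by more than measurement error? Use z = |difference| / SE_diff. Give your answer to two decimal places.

2.18

σ = 53.29^(1/2) = 7.300
SEM = 7.300*√(1 − 0.716) ≈ 3.890
SE_diff = √2 * SEM ≈ 5.502
z = |25 − 37| / 5.502 = 12 / 5.502 ≈ 2.181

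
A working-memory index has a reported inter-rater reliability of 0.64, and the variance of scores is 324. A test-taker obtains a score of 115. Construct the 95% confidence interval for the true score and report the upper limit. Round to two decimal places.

SD = √324 = 18.0000
The standard error of measurement is 18.0000×√(1 − 0.6400) ≈ 18.0000×0.6000 ≈ 10.8000.
Half-width = 1.96×10.8000 ≈ 21.1680
Upper bound: 115 + 21.1680 = 136.1680

136.17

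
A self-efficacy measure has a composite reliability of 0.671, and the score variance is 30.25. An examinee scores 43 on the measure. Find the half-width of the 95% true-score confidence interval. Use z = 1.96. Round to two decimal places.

SD = √30.25 ≈ 5.500
SEM = 5.500×√(1 − 0.671) ≈ 3.155
Half-width = 1.96×3.155 ≈ 6.183

6.18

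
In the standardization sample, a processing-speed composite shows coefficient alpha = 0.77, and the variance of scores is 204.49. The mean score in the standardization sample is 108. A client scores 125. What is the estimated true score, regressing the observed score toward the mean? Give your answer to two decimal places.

T̂ = r·X + (1 − r)·M = 0.770*125 + 0.230*108 = 96.250 + 24.840 ≈ 121.090

121.09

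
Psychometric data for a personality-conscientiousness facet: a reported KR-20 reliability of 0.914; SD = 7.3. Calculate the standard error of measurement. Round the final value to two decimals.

SEM = 7.30000 × √(1 − 0.91400) = 7.30000 × √0.08600 ≈ 7.30000 × 0.29326 ≈ 2.14078

2.14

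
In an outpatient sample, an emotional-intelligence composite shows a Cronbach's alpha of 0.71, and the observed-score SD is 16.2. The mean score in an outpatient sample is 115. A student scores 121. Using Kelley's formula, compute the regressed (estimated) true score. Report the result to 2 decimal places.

119.26

T̂ = 0.7100(121) + 0.2900(115) ≃ 119.2600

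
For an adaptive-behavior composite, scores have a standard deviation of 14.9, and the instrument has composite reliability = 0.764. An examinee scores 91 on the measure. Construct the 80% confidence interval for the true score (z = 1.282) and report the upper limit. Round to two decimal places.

The standard error of measurement is 14.9000×√(1 − 0.7640) ≃ 14.9000×0.4858 ≃ 7.2384.
Half-width = 1.282×7.2384 ≃ 9.2796
Upper limit = 91 + 9.2796 ≃ 100.2796

100.28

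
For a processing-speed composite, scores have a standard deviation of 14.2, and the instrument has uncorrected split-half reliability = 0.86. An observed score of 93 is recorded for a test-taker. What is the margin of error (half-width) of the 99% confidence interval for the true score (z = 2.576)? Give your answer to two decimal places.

10.04

Full-length reliability (Spearman-Brown) = 2(0.86)/(1+0.86) ≈ 0.92473
SEM = 14.20000×√(1 − 0.92473) ≈ 3.89579
2.576 × SEM ≈ 10.03556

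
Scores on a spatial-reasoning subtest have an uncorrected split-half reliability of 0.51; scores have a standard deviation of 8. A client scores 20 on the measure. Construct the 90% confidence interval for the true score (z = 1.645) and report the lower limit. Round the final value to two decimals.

12.50

r_full = 2·0.51 / (1 + 0.51) ≈ 0.67550
SEM = 8.00000 * √(1 − 0.67550) = 8.00000 * √0.32450 ≈ 8.00000 * 0.56965 ≈ 4.55722
Half-width = 1.645*4.55722 ≈ 7.49662
Lower bound: 20 − 7.49662 = 12.50338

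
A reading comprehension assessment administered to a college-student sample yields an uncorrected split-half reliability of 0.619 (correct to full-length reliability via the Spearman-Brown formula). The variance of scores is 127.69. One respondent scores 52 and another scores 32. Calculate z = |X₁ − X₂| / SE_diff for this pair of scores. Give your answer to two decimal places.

SD = √127.69 = 11.300
Spearman-Brown: r = 2(0.619) / (1 + 0.619) = 1.238 / 1.619 ≈ 0.765
The standard error of measurement is 11.300·√(1 − 0.765) ≈ 11.300·0.485 ≈ 5.482.
Standard error of the difference = 5.482·√2 ≈ 7.752
z = 20 / 7.752 ≈ 2.580

2.58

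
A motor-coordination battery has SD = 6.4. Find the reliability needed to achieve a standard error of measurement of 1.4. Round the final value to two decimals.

0.95

r = 1 − (SEM / SD)² = 1 − (1.400 / 6.4)² ≈ 1 − 0.048 ≈ 0.952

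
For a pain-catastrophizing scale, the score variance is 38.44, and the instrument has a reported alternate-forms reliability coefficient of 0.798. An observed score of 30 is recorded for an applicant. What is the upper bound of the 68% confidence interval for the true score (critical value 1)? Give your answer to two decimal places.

SD = √38.44 = 6.200
SEM = 6.200·√(1 − 0.798) ≃ 2.787
Margin = 1 · 2.787 ≃ 2.787
Upper limit = 30 + 2.787 ≃ 32.787

32.79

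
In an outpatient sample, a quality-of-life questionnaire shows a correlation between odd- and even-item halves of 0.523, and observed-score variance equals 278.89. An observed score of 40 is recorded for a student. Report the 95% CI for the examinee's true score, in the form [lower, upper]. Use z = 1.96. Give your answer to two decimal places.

[21.68, 58.32]

σ = 278.89^(1/2) = 16.7000
Spearman-Brown: r = 2(0.523) / (1 + 0.523) = 1.0460 / 1.5230 ≈ 0.6868
SEM = 16.7000×√(1 − 0.6868) ≈ 9.3460
Half-width = 1.96×9.3460 ≈ 18.3182
Interval: (21.6818, 58.3182)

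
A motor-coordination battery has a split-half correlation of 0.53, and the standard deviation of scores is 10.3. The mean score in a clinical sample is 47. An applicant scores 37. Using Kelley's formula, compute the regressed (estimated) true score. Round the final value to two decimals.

r_full = 2·0.53 / (1 + 0.53) ≈ 0.693
Estimated true score = 0.693·37 + (1 − 0.693)·47 ≈ 40.072

40.07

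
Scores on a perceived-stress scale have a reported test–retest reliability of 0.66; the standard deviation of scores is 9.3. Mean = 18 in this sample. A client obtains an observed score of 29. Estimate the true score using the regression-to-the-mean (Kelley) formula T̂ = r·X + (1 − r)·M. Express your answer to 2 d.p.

T̂ = r·X + (1 − r)·M = 0.660×29 + 0.340×18 = 19.140 + 6.120 ≈ 25.260

25.26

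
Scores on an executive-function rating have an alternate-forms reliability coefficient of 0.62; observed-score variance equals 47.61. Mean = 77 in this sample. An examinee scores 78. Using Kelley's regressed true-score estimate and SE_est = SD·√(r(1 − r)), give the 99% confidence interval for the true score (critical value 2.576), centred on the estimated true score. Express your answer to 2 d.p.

[68.99, 86.25]

SD = √47.61 = 6.9000
Estimated true score = 0.6200×78 + (1 − 0.6200)×77 ≃ 77.6200
SE_est = SD × √(r(1 − r)) = 6.9000 × √0.2356 ≃ 6.9000 × 0.4854 ≃ 3.3492
CI = 77.6200 ± 2.576 × 3.3492 → [68.9925, 86.2475]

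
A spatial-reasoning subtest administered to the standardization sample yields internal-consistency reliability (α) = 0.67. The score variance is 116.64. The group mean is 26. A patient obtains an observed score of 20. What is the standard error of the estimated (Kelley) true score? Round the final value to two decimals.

SD = √116.64 = 10.8000
SE_est = SD × √(r(1 − r)) = 10.8000 × √0.2211 ≈ 10.8000 × 0.4702 ≈ 5.0783

5.08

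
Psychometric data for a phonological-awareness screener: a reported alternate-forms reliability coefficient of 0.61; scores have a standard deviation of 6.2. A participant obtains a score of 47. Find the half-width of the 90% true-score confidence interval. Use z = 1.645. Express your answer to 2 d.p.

6.37

The standard error of measurement is 6.2000·√(1 − 0.6100) ≃ 6.2000·0.6245 ≃ 3.8719.
Margin = 1.645 · 3.8719 ≃ 6.3693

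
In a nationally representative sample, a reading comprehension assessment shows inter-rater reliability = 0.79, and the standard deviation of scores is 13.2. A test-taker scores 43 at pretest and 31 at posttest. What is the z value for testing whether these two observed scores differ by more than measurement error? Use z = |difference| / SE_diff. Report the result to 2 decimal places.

SEM = 13.2000 * √(1 − 0.7900) = 13.2000 * √0.2100 ≈ 13.2000 * 0.4583 ≈ 6.0490
Standard error of the difference = 6.0490·√2 ≈ 8.5546
z = |43 − 31| / 8.5546 = 12 / 8.5546 ≈ 1.4028

1.40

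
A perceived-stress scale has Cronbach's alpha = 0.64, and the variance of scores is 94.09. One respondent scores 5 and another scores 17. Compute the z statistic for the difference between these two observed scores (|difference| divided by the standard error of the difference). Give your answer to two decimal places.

SD = √94.09 = 9.700
SEM = 9.700*√(1 − 0.640) ≃ 5.820
SE_diff = SEM * √2 ≃ 5.820 * 1.414 ≃ 8.231
z = |5 − 17| / 8.231 = 12 / 8.231 ≃ 1.458

1.46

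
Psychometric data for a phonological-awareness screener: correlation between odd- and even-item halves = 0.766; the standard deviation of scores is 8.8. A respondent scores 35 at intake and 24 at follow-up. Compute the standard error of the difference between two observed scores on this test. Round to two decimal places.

4.53

r_full = 2·0.766 / (1 + 0.766) ≈ 0.8675
SEM = 8.8000 × √(1 − 0.8675) = 8.8000 × √0.1325 ≈ 8.8000 × 0.3640 ≈ 3.2033
SE_diff = SEM × √2 ≈ 3.2033 × 1.4142 ≈ 4.5301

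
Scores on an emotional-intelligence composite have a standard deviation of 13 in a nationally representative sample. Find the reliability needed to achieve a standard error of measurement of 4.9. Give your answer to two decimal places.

0.86

r = 1 − (SEM / SD)² = 1 − (4.90000 / 13)² ≈ 1 − 0.14207 ≈ 0.85793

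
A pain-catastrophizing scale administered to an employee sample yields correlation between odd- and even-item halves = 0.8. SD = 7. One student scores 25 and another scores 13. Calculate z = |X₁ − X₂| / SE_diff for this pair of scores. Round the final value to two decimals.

3.64

Spearman-Brown: r = 2(0.8) / (1 + 0.8) = 1.6000 / 1.8000 ≈ 0.8889
SEM = 7.0000 · √(1 − 0.8889) = 7.0000 · √0.1111 ≈ 7.0000 · 0.3333 ≈ 2.3333
SE_diff = SEM · √2 ≈ 2.3333 · 1.4142 ≈ 3.2998
z = |25 − 13| / 3.2998 = 12 / 3.2998 ≈ 3.6365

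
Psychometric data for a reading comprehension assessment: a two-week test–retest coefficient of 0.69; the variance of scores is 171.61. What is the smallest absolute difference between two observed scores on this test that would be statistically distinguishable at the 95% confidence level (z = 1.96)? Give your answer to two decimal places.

σ = 171.61^(1/2) = 13.1000
SEM = 13.1000*√(1 − 0.6900) ≃ 7.2938
SE_diff = √2 * SEM ≃ 10.3150
Smallest detectable difference = 1.96*10.3150 ≃ 20.2173

20.22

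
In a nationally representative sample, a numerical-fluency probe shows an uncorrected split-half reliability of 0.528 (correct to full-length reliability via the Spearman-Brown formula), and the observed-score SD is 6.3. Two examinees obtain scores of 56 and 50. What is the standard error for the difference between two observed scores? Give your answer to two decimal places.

4.95

r_full = 2·0.528 / (1 + 0.528) ≃ 0.6911
SEM = 6.3000×√(1 − 0.6911) ≃ 3.5015
Standard error of the difference = 3.5015·√2 ≃ 4.9518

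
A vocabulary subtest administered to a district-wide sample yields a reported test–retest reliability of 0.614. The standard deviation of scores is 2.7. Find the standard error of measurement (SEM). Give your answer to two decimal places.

1.68

SEM = 2.7000 · √(1 − 0.6140) = 2.7000 · √0.3860 ≈ 2.7000 · 0.6213 ≈ 1.6775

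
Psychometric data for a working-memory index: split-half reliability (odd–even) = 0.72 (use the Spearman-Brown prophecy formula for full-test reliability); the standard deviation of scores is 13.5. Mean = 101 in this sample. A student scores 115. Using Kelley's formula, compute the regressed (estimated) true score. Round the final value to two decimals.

r_full = 2·0.72 / (1 + 0.72) ≈ 0.837
T̂ = 0.837(115) + 0.163(101) ≈ 112.721

112.72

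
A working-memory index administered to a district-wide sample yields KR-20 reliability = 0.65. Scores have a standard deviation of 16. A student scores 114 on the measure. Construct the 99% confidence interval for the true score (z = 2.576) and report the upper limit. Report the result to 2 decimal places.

138.38

SEM = 16.0000·√(1 − 0.6500) ≃ 9.4657
Half-width = 2.576·9.4657 ≃ 24.3837
Upper bound: 114 + 24.3837 = 138.3837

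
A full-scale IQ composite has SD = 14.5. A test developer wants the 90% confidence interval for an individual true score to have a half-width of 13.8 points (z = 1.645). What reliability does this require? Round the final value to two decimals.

0.67

SEM needed = half-width / z = 13.8/1.645 ≈ 8.3891
Required reliability = 1 − (SEM/SD)² = 1 − 0.3347 ≈ 0.6653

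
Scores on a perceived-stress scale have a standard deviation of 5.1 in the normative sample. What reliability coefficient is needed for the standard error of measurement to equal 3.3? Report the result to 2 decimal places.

r = 1 − (SEM / SD)² = 1 − (3.3000 / 5.1)² ≈ 1 − 0.4187 ≈ 0.5813

0.58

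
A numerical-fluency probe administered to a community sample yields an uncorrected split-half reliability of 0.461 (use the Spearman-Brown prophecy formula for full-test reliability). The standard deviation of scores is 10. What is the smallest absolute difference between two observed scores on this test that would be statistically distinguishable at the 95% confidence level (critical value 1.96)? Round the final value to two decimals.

Full-length reliability (Spearman-Brown) = 2(0.461)/(1+0.461) ≈ 0.6311
SEM = 10.0000 × √(1 − 0.6311) = 10.0000 × √0.3689 ≈ 10.0000 × 0.6074 ≈ 6.0739
SE_diff = √2 × SEM ≈ 8.5898
Smallest detectable difference = 1.96×8.5898 ≈ 16.8361

16.84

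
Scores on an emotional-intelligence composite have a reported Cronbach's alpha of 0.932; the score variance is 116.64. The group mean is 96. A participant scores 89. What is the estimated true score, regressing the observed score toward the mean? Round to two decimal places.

89.48

T̂ = 0.9320(89) + 0.0680(96) ≈ 89.4760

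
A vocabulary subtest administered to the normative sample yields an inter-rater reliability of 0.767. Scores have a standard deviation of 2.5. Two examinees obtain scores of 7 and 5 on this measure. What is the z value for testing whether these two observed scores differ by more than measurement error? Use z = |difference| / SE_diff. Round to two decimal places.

SEM = 2.500 * √(1 − 0.767) = 2.500 * √0.233 ≈ 2.500 * 0.483 ≈ 1.207
SE_diff = SEM * √2 ≈ 1.207 * 1.414 ≈ 1.707
z = |7 − 5| / 1.707 = 2 / 1.707 ≈ 1.172

1.17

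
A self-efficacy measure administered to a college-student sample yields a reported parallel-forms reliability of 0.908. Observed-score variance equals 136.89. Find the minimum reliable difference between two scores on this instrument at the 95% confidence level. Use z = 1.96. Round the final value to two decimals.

SD = √136.89 ≈ 11.7000
The standard error of measurement is 11.7000*√(1 − 0.9080) ≈ 11.7000*0.3033 ≈ 3.5488.
SE_diff = √2 * SEM ≈ 5.0187
Smallest detectable difference = 1.96*5.0187 ≈ 9.8367

9.84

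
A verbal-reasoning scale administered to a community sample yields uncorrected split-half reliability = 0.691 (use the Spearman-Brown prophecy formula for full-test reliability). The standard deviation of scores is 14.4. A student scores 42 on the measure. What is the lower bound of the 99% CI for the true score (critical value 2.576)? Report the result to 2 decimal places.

26.14

Spearman-Brown: r = 2(0.691) / (1 + 0.691) = 1.3820 / 1.6910 ≈ 0.8173
SEM = 14.4000*√(1 − 0.8173) ≈ 6.1556
Half-width = 2.576*6.1556 ≈ 15.8568
Lower limit = 42 − 15.8568 ≈ 26.1432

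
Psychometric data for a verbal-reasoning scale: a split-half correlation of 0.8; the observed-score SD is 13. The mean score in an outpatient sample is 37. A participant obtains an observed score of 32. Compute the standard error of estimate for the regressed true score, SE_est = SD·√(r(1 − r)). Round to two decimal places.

4.09

Full-length reliability (Spearman-Brown) = 2(0.8)/(1+0.8) ≈ 0.889
SE_est = SD × √(r(1 − r)) = 13.000 × √0.099 ≈ 13.000 × 0.314 ≈ 4.086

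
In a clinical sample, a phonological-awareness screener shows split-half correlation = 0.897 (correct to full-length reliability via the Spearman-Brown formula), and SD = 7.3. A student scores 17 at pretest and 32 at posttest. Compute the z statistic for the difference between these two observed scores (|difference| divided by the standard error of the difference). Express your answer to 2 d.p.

6.24

Full-length reliability (Spearman-Brown) = 2(0.897)/(1+0.897) ≈ 0.9457
SEM = 7.3000 × √(1 − 0.9457) = 7.3000 × √0.0543 ≈ 7.3000 × 0.2330 ≈ 1.7010
SE_diff = SEM × √2 ≈ 1.7010 × 1.4142 ≈ 2.4056
z = |17 − 32| / 2.4056 = 15 / 2.4056 ≈ 6.2355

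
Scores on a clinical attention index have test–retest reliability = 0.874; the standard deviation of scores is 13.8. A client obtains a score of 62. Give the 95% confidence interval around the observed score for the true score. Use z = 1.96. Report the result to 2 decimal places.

The standard error of measurement is 13.800×√(1 − 0.874) ≈ 13.800×0.355 ≈ 4.899.
1.96 × SEM ≈ 9.601
CI = 62 ± 9.601 → [52.399, 71.601]

[52.40, 71.60]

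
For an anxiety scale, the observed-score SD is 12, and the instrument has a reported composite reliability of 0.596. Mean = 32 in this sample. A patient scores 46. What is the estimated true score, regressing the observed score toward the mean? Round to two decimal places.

Estimated true score = 0.5960×46 + (1 − 0.5960)×32 ≃ 40.3440

40.34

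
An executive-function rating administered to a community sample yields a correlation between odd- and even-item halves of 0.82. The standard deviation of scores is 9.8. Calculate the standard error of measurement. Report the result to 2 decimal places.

Spearman-Brown: r = 2(0.82) / (1 + 0.82) = 1.640 / 1.820 ≈ 0.901
SEM = 9.800 * √(1 − 0.901) = 9.800 * √0.099 ≈ 9.800 * 0.314 ≈ 3.082

3.08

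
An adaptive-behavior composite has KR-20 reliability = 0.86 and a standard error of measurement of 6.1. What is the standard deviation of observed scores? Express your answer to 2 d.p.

16.30

SD = SEM / √(1 − r) = 6.1 / √0.14000 ≈ 6.1 / 0.37417 ≈ 16.30294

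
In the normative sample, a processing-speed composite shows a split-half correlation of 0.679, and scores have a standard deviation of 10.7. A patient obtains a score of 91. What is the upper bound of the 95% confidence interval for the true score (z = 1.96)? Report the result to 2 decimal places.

Spearman-Brown: r = 2(0.679) / (1 + 0.679) = 1.358 / 1.679 ≈ 0.809
SEM = 10.700 · √(1 − 0.809) = 10.700 · √0.191 ≈ 10.700 · 0.437 ≈ 4.679
Half-width = 1.96·4.679 ≈ 9.170
Upper bound: 91 + 9.170 = 100.170

100.17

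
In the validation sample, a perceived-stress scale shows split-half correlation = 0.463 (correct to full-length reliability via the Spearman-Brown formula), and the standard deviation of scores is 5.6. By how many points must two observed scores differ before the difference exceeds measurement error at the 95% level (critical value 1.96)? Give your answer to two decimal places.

r_full = 2·0.463 / (1 + 0.463) ≃ 0.633
The standard error of measurement is 5.600*√(1 − 0.633) ≃ 5.600*0.606 ≃ 3.393.
SE_diff = SEM * √2 ≃ 3.393 * 1.414 ≃ 4.798
Minimum reliable difference = 1.96 * SE_diff ≃ 1.96 * 4.798 ≃ 9.404

9.40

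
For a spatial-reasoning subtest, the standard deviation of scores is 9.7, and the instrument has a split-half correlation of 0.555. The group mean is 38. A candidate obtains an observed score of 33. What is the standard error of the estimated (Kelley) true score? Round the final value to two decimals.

4.38

Spearman-Brown: r = 2(0.555) / (1 + 0.555) = 1.1100 / 1.5550 ≈ 0.7138
SE_est = SD · √(r(1 − r)) = 9.7000 · √0.2043 ≈ 9.7000 · 0.4520 ≈ 4.3841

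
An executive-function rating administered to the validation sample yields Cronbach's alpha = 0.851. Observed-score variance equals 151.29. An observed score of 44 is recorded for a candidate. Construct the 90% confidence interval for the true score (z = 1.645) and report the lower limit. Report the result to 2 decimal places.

SD = √151.29 = 12.30000
SEM = 12.30000*√(1 − 0.85100) ≈ 4.74786
Margin = 1.645 * 4.74786 ≈ 7.81024
Lower bound: 44 − 7.81024 = 36.18976

36.19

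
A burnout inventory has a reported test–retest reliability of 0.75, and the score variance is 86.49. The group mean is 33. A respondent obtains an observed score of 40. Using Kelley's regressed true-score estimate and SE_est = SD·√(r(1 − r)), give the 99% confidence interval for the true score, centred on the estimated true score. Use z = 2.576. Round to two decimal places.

[27.88, 48.62]

SD = √86.49 ≃ 9.3000
T̂ = r·X + (1 − r)·M = 0.7500×40 + 0.2500×33 = 30.0000 + 8.2500 ≃ 38.2500
SE_est = 9.3000×√(0.7500×0.2500) ≃ 4.0270
CI = 38.2500 ± 2.576 × 4.0270 → [27.8764, 48.6236]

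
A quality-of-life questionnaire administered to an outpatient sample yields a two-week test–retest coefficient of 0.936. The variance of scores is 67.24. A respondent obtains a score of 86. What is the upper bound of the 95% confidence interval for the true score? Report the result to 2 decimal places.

90.07

SD = √67.24 ≈ 8.200
SEM = 8.200 · √(1 − 0.936) = 8.200 · √0.064 ≈ 8.200 · 0.253 ≈ 2.074
Half-width = 1.96·2.074 ≈ 4.066
Upper bound: 86 + 4.066 = 90.066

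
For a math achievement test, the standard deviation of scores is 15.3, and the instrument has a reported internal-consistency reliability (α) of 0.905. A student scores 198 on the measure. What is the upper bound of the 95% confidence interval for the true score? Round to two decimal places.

SEM = 15.3000 * √(1 − 0.9050) = 15.3000 * √0.0950 ≈ 15.3000 * 0.3082 ≈ 4.7158
Margin = 1.96 * 4.7158 ≈ 9.2429
Upper limit = 198 + 9.2429 ≈ 207.2429

207.24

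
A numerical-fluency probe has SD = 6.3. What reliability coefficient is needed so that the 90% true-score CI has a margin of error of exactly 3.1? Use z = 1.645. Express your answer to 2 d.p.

SEM needed = half-width / z = 3.1/1.645 ≃ 1.8845
r = 1 − (SEM / SD)² = 1 − (1.8845 / 6.3)² ≃ 1 − 0.0895 ≃ 0.9105

0.91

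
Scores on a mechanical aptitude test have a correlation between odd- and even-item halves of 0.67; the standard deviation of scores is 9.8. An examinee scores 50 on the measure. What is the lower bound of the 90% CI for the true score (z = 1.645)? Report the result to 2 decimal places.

42.83

r_full = 2·0.67 / (1 + 0.67) ≃ 0.80240
SEM = 9.80000 * √(1 − 0.80240) = 9.80000 * √0.19760 ≃ 9.80000 * 0.44453 ≃ 4.35637
Half-width = 1.645*4.35637 ≃ 7.16623
Lower bound: 50 − 7.16623 = 42.83377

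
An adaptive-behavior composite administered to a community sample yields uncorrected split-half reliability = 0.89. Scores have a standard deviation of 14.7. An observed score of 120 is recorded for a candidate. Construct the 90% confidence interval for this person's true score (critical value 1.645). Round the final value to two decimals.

[114.17, 125.83]

r_full = 2·0.89 / (1 + 0.89) ≈ 0.942
SEM = 14.700 · √(1 − 0.942) = 14.700 · √0.058 ≈ 14.700 · 0.241 ≈ 3.546
1.645 · SEM ≈ 5.834
Interval: (114.166, 125.834)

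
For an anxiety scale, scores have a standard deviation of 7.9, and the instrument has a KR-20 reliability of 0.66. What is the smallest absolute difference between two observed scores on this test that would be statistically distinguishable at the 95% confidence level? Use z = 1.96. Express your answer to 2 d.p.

SEM = 7.900×√(1 − 0.660) ≈ 4.606
SE_diff = √2 × SEM ≈ 6.515
Minimum reliable difference = 1.96 × SE_diff ≈ 1.96 × 6.515 ≈ 12.768

12.77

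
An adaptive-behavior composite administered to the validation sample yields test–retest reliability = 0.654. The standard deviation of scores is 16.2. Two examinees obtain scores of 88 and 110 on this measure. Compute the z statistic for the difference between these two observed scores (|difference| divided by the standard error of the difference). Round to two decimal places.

SEM = 16.2000 · √(1 − 0.6540) = 16.2000 · √0.3460 ≈ 16.2000 · 0.5882 ≈ 9.5291
SE_diff = √2 · SEM ≈ 13.4762
z = 22 / 13.4762 ≈ 1.6325

1.63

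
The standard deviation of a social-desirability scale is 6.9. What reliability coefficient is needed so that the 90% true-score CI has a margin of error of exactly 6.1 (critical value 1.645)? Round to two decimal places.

SEM needed = half-width / z = 6.1/1.645 ≃ 3.7082
r = 1 − (3.7082/6.9)² ≃ 1 − 0.2888 ≃ 0.7112

0.71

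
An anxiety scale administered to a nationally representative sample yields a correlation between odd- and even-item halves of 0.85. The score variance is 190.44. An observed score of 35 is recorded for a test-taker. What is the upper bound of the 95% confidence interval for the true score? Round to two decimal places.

SD = √190.44 = 13.80000
r_full = 2·0.85 / (1 + 0.85) ≃ 0.91892
The standard error of measurement is 13.80000·√(1 − 0.91892) ≃ 13.80000·0.28475 ≃ 3.92951.
Margin = 1.96 · 3.92951 ≃ 7.70185
Upper bound: 35 + 7.70185 = 42.70185

42.70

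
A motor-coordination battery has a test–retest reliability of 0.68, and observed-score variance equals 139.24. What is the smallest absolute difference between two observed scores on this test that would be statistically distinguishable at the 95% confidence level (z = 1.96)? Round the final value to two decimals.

SD = √139.24 ≈ 11.8000
The standard error of measurement is 11.8000·√(1 − 0.6800) ≈ 11.8000·0.5657 ≈ 6.6751.
SE_diff = √2 · SEM ≈ 9.4400
Smallest detectable difference = 1.96·9.4400 ≈ 18.5024

18.50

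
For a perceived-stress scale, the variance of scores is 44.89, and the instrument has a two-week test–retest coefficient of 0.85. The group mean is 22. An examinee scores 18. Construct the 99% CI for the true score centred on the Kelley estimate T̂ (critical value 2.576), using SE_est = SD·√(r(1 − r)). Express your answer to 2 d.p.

SD = √44.89 ≈ 6.700
T̂ = 0.850(18) + 0.150(22) ≈ 18.600
SE_est = 6.700·√[r(1 − r)] ≈ 2.392
CI = 18.600 ± 2.576 * 2.392 → [12.437, 24.763]

[12.44, 24.76]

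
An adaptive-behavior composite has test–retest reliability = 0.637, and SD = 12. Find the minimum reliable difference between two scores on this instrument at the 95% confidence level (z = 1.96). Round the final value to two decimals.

20.04

SEM = 12.0000 * √(1 − 0.6370) = 12.0000 * √0.3630 ≈ 12.0000 * 0.6025 ≈ 7.2299
SE_diff = SEM * √2 ≈ 7.2299 * 1.4142 ≈ 10.2247
Smallest detectable difference = 1.96*10.2247 ≈ 20.0404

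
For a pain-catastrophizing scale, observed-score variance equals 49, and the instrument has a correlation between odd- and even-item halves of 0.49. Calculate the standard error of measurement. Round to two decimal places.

σ = 49^(1/2) = 7.0000
Spearman-Brown: r = 2(0.49) / (1 + 0.49) = 0.9800 / 1.4900 ≃ 0.6577
SEM = 7.0000 · √(1 − 0.6577) = 7.0000 · √0.3423 ≃ 7.0000 · 0.5850 ≃ 4.0953

4.10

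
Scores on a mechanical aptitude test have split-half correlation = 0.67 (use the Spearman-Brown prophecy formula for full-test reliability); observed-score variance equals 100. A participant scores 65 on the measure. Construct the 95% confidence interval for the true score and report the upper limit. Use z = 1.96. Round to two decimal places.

73.71

SD = √100 = 10.0000
Full-length reliability (Spearman-Brown) = 2(0.67)/(1+0.67) ≃ 0.8024
SEM = 10.0000 · √(1 − 0.8024) = 10.0000 · √0.1976 ≃ 10.0000 · 0.4445 ≃ 4.4453
Margin = 1.96 · 4.4453 ≃ 8.7127
Upper limit = 65 + 8.7127 ≃ 73.7127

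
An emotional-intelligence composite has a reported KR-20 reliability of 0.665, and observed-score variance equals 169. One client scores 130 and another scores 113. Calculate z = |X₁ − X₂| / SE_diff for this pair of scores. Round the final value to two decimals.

SD = √169 = 13.0000
SEM = 13.0000*√(1 − 0.6650) ≈ 7.5243
SE_diff = √2 * SEM ≈ 10.6410
z = 17 / 10.6410 ≈ 1.5976

1.60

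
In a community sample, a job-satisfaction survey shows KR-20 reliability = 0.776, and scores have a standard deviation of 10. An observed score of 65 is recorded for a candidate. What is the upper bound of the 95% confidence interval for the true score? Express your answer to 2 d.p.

The standard error of measurement is 10.000·√(1 − 0.776) ≈ 10.000·0.473 ≈ 4.733.
1.96 · SEM ≈ 9.276
Upper bound: 65 + 9.276 = 74.276

74.28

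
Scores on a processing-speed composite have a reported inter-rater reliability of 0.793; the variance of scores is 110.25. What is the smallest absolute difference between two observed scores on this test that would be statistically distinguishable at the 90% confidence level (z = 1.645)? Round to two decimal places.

SD = √110.25 = 10.5000
SEM = 10.5000 · √(1 − 0.7930) = 10.5000 · √0.2070 ≈ 10.5000 · 0.4550 ≈ 4.7772
SE_diff = √2 · SEM ≈ 6.7560
Minimum reliable difference = 1.645 · SE_diff ≈ 1.645 · 6.7560 ≈ 11.1136

11.11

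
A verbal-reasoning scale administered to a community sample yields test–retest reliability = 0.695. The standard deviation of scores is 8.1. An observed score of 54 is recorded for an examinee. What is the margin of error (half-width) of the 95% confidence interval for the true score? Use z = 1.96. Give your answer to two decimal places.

8.77

The standard error of measurement is 8.100×√(1 − 0.695) ≈ 8.100×0.552 ≈ 4.473.
Margin = 1.96 × 4.473 ≈ 8.768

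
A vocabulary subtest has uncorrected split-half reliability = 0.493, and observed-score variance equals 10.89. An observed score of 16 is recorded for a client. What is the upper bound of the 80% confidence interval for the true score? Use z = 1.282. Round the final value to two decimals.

σ = 10.89^(1/2) = 3.3000
Full-length reliability (Spearman-Brown) = 2(0.493)/(1+0.493) ≈ 0.6604
The standard error of measurement is 3.3000·√(1 − 0.6604) ≈ 3.3000·0.5827 ≈ 1.9230.
Margin = 1.282 · 1.9230 ≈ 2.4653
Upper limit = 16 + 2.4653 ≈ 18.4653

18.47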